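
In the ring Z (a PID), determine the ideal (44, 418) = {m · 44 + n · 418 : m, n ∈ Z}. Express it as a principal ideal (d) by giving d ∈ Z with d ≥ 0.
(44, 418) = (22); d = 22

In the PID Z, (a, b) is generated by gcd(a, b). Compute gcd(418, 44) with the extended Euclidean algorithm, tracking rows (r, s, t) with s·418 + t·44 = r:
  row A: (418, 1, 0)   [1·418 + 0·44 = 418]
  row B: (44, 0, 1)   [0·418 + 1·44 = 44]
  418 = 9·44 + 22   → row C = row A − 9·row B = (22, 1, −9)   [check: 1·418 − 9·44 = 22]
  44 = 2·22 + 0   → remainder 0, stop. gcd = 22 (last nonzero row C).
So gcd(44, 418) = 22, with Bézout identity 1·418 − 9·44 = 22. Containment (⊇): the Bézout identity exhibits 22 as an element of (44, 418), giving (22) ⊆ (44, 418). Containment (⊆): since 22 | 44 and 22 | 418 (44 = 22·2, 418 = 22·19), every Z-linear combination of 44 and 418 is divisible by 22, so (44, 418) ⊆ (22). Therefore (44, 418) = (22), d = 22.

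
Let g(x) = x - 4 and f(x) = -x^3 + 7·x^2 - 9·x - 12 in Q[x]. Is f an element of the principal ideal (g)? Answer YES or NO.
YES

In Q[x] the ideal (g) consists of all multiples of g, so f ∈ (g) iff g | f, i.e. iff the remainder of f on division by g is 0. Divide f by g (g is monic, so eliminate the leading term of the running remainder at each step):
  leading term -x^3: subtract (-x^2)·g(x) = -x^3 + 4·x^2, leaving 3·x^2 - 9·x - 12
  leading term 3·x^2: subtract (3·x)·g(x) = 3·x^2 - 12·x, leaving 3·x - 12
  leading term 3·x: subtract (3)·g(x) = 3·x - 12, leaving 0
The remainder is 0, so f(x) = g(x) · h(x) with h(x) = -x^2 + 3·x + 3. Hence g | f, i.e. f ∈ (g).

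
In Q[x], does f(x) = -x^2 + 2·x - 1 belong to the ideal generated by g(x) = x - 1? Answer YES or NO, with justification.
YES

In Q[x] the ideal (g) consists of all multiples of g, so f ∈ (g) iff g | f, i.e. iff the remainder of f on division by g is 0. Divide f by g (g is monic, so eliminate the leading term of the running remainder at each step):
  leading term -x^2: subtract (-x)·g(x) = -x^2 + x, leaving x - 1
  leading term x: subtract (1)·g(x) = x - 1, leaving 0
The remainder is 0, so f(x) = g(x) · h(x) with h(x) = 1 - x. Hence g | f, i.e. f ∈ (g).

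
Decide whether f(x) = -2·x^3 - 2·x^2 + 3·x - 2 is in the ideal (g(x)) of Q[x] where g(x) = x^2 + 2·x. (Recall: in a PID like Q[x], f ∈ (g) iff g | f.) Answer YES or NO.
NO

In Q[x] the ideal (g) consists of all multiples of g, so f ∈ (g) iff g | f, i.e. iff the remainder of f on division by g is 0. Divide f by g (g is monic, so eliminate the leading term of the running remainder at each step):
  leading term -2·x^3: subtract (-2·x)·g(x) = -2·x^3 - 4·x^2, leaving 2·x^2 + 3·x - 2
  leading term 2·x^2: subtract (2)·g(x) = 2·x^2 + 4·x, leaving -x - 2
The remainder r(x) = -x - 2 ≠ 0 (and deg r < deg g), so g ∤ f, i.e. f ∉ (g).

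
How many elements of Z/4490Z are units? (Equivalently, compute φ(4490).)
An element a ∈ Z/4490Z is a unit iff gcd(a, 4490) = 1, so the number of units is φ(4490). φ is multiplicative, with φ(p^e) = p^e − p^(e−1). Factorise 4490 = 2 · 5 · 449. Then
  φ(4490) = (2 − 1) · (5 − 1) · (449 − 1) = 1 · 4 · 448 = 1792.

Final answer: Z/4490Z has φ(4490) = 1792 units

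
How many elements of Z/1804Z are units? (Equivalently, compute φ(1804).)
Z/1804Z has φ(1804) = 800 units

An element a ∈ Z/1804Z is a unit iff gcd(a, 1804) = 1, so the number of units is φ(1804). φ is multiplicative, with φ(p^e) = p^e − p^(e−1). Factorise 1804 = 2^2 · 11 · 41. Then
  φ(1804) = (2^2 − 2^1) · (11 − 1) · (41 − 1) = 2 · 10 · 40 = 800.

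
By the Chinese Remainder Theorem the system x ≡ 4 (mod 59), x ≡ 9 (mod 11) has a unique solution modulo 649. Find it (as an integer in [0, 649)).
x ≡ 240 (mod 649); the representative in [0, 649) is 240

The moduli 59, 11 are pairwise coprime, so by the CRT there is a unique solution mod 59·11 = 649.
Solve by successive substitution. Start with x ≡ 4 (mod 59).
  Combine with x ≡ 9 (mod 11): write x = 4 + 59·t and require 4 + 59·t ≡ 9 (mod 11), i.e. 59·t ≡ 9 − 4 ≡ 5 (mod 11). Since 59^(−1) ≡ 3 (mod 11) (59 ≡ 4 (mod 11)), t ≡ 3·5 ≡ 4 (mod 11). So x ≡ 4 + 59·4 = 240 (mod 649).
Unique solution in [0, 649): x = 240.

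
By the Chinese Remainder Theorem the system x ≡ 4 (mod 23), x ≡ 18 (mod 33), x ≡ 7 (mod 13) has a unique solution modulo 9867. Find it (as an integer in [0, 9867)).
x ≡ 579 (mod 9867); the representative in [0, 9867) is 579

The moduli 23, 33, 13 are pairwise coprime, so by the CRT there is a unique solution mod 23·33·13 = 9867.
Solve by successive substitution. Start with x ≡ 4 (mod 23).
  Combine with x ≡ 18 (mod 33): write x = 4 + 23·t and require 4 + 23·t ≡ 18 (mod 33), i.e. 23·t ≡ 18 − 4 ≡ 14 (mod 33). Since 23^(−1) ≡ 23 (mod 33), t ≡ 23·14 ≡ 25 (mod 33). So x ≡ 4 + 23·25 = 579 (mod 759).
  Combine with x ≡ 7 (mod 13): write x = 579 + 759·t and require 579 + 759·t ≡ 7 (mod 13), i.e. 759·t ≡ 7 − 579 ≡ 0 (mod 13). Since 759^(−1) ≡ 8 (mod 13) (759 ≡ 5 (mod 13)), t ≡ 8·0 ≡ 0 (mod 13). So x ≡ 579 + 759·0 = 579 (mod 9867).
Unique solution in [0, 9867): x = 579.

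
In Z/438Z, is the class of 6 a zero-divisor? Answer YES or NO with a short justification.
gcd(6, 438) = 6 > 1, so 6 is not a unit in Z/438Z. In Z/nZ every nonzero non-unit is a zero-divisor: explicitly, take b = 438/gcd = 73 ≠ 0 (mod 438); then 6·73 = 438 = 1·438, i.e. 6·73 ≡ 0 (mod 438). So 6 is a zero-divisor.

Final answer: YES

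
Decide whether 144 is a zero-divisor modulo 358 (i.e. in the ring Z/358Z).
gcd(144, 358) = 2 > 1, so 144 is not a unit in Z/358Z. In Z/nZ every nonzero non-unit is a zero-divisor: explicitly, take b = 358/gcd = 179 ≠ 0 (mod 358); then 144·179 = 25776 = 72·358, i.e. 144·179 ≡ 0 (mod 358). So 144 is a zero-divisor.

Final answer: YES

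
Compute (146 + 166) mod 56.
Reduce the summands first: 146 ≡ 34, 166 ≡ 54 (mod 56), so 146 + 166 ≡ 34 + 54 (mod 56). 34 + 54 = 88; 88 = 1·56 + 32, so (146 + 166) mod 56 = 32.

Final answer: 32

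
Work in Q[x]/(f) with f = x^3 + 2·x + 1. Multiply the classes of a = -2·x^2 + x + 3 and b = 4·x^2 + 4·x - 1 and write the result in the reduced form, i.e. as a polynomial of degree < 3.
a · b ≡ 34·x^2 + 27·x + 1 (mod f(x))

First multiply in Q[x] without reducing: a · b = -8·x^4 - 4·x^3 + 18·x^2 + 11·x - 3. Now divide by f(x) = x^3 + 2·x + 1, eliminating the leading term at each step:
  leading term -8·x^4: subtract (-8·x)·f(x) = -8·x^4 - 16·x^2 - 8·x, leaving -4·x^3 + 34·x^2 + 19·x - 3
  leading term -4·x^3: subtract (-4)·f(x) = -4·x^3 - 8·x - 4, leaving 34·x^2 + 27·x + 1
The degree is now < 3, so this is the remainder. Hence a · b ≡ 34·x^2 + 27·x + 1 in Q[x]/(f).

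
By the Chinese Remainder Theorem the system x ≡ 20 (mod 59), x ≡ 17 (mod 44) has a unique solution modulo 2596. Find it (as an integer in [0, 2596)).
x ≡ 2085 (mod 2596); the representative in [0, 2596) is 2085

The moduli 59, 44 are pairwise coprime, so by the CRT there is a unique solution mod 59·44 = 2596.
Solve by successive substitution. Start with x ≡ 20 (mod 59).
  Combine with x ≡ 17 (mod 44): write x = 20 + 59·t and require 20 + 59·t ≡ 17 (mod 44), i.e. 59·t ≡ 17 − 20 ≡ 41 (mod 44). Since 59^(−1) ≡ 3 (mod 44) (59 ≡ 15 (mod 44)), t ≡ 3·41 ≡ 35 (mod 44). So x ≡ 20 + 59·35 = 2085 (mod 2596).
Unique solution in [0, 2596): x = 2085.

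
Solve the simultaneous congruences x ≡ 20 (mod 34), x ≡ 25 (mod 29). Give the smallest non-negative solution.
The moduli 34, 29 are pairwise coprime, so by the CRT there is a unique solution mod 34·29 = 986.
Solve by successive substitution. Start with x ≡ 20 (mod 34).
  Combine with x ≡ 25 (mod 29): write x = 20 + 34·t and require 20 + 34·t ≡ 25 (mod 29), i.e. 34·t ≡ 25 − 20 ≡ 5 (mod 29). Since 34^(−1) ≡ 6 (mod 29) (34 ≡ 5 (mod 29)), t ≡ 6·5 ≡ 1 (mod 29). So x ≡ 20 + 34·1 = 54 (mod 986).
Unique solution in [0, 986): x = 54.

Final answer: x ≡ 54 (mod 986); the representative in [0, 986) is 54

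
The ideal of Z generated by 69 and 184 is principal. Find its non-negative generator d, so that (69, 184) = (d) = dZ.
In the PID Z, (a, b) is generated by gcd(a, b). Compute gcd(184, 69) with the extended Euclidean algorithm, tracking rows (r, s, t) with s·184 + t·69 = r:
  row A: (184, 1, 0)   [1·184 + 0·69 = 184]
  row B: (69, 0, 1)   [0·184 + 1·69 = 69]
  184 = 2·69 + 46   → row C = row A − 2·row B = (46, 1, −2)   [check: 1·184 − 2·69 = 46]
  69 = 1·46 + 23   → row D = row B − 1·row C = (23, −1, 3)   [check: −1·184 + 3·69 = 23]
  46 = 2·23 + 0   → remainder 0, stop. gcd = 23 (last nonzero row D).
So gcd(69, 184) = 23, with Bézout identity −1·184 + 3·69 = 23. Containment (⊇): the Bézout identity exhibits 23 as an element of (69, 184), giving (23) ⊆ (69, 184). Containment (⊆): since 23 | 69 and 23 | 184 (69 = 23·3, 184 = 23·8), every Z-linear combination of 69 and 184 is divisible by 23, so (69, 184) ⊆ (23). Therefore (69, 184) = (23), d = 23.

Final answer: (69, 184) = (23); d = 23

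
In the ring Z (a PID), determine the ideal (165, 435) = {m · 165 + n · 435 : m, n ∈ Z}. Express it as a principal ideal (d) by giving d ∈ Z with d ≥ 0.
(165, 435) = (15); d = 15

In the PID Z, (a, b) is generated by gcd(a, b). Compute gcd(435, 165) with the extended Euclidean algorithm, tracking rows (r, s, t) with s·435 + t·165 = r:
  row A: (435, 1, 0)   [1·435 + 0·165 = 435]
  row B: (165, 0, 1)   [0·435 + 1·165 = 165]
  435 = 2·165 + 105   → row C = row A − 2·row B = (105, 1, −2)   [check: 1·435 − 2·165 = 105]
  165 = 1·105 + 60   → row D = row B − 1·row C = (60, −1, 3)   [check: −1·435 + 3·165 = 60]
  105 = 1·60 + 45   → row E = row C − 1·row D = (45, 2, −5)   [check: 2·435 − 5·165 = 45]
  60 = 1·45 + 15   → row F = row D − 1·row E = (15, −3, 8)   [check: −3·435 + 8·165 = 15]
  45 = 3·15 + 0   → remainder 0, stop. gcd = 15 (last nonzero row F).
So gcd(165, 435) = 15, with Bézout identity −3·435 + 8·165 = 15. Containment (⊇): the Bézout identity exhibits 15 as an element of (165, 435), giving (15) ⊆ (165, 435). Containment (⊆): since 15 | 165 and 15 | 435 (165 = 15·11, 435 = 15·29), every Z-linear combination of 165 and 435 is divisible by 15, so (165, 435) ⊆ (15). Therefore (165, 435) = (15), d = 15.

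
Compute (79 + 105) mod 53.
25

Reduce the summands first: 79 ≡ 26, 105 ≡ 52 (mod 53), so 79 + 105 ≡ 26 + 52 (mod 53). 26 + 52 = 78; 78 = 1·53 + 25, so (79 + 105) mod 53 = 25.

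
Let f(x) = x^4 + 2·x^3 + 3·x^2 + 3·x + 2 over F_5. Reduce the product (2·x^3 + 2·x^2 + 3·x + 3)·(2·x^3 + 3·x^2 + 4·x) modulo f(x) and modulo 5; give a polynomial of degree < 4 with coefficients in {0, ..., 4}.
a · b ≡ 2·x^3 + x + 2 (mod f(x))

Multiply as integer polynomials: a · b = 4·x^6 + 10·x^5 + 20·x^4 + 23·x^3 + 21·x^2 + 12·x. Reducing coefficients mod 5: a · b ≡ 4·x^6 + 3·x^3 + x^2 + 2·x. Now divide by f(x) = x^4 + 2·x^3 + 3·x^2 + 3·x + 2 in F_5[x], eliminating the leading term at each step:
  leading term 4·x^6: subtract (4·x^2)·f(x) = 4·x^6 + 3·x^5 + 2·x^4 + 2·x^3 + 3·x^2, leaving 2·x^5 + 3·x^4 + x^3 + 3·x^2 + 2·x (coefficients mod 5)
  leading term 2·x^5: subtract (2·x)·f(x) = 2·x^5 + 4·x^4 + x^3 + x^2 + 4·x, leaving 4·x^4 + 2·x^2 + 3·x (coefficients mod 5)
  leading term 4·x^4: subtract (4)·f(x) = 4·x^4 + 3·x^3 + 2·x^2 + 2·x + 3, leaving 2·x^3 + x + 2 (coefficients mod 5)
The degree is now < 4, so this is the remainder. Hence a · b ≡ 2·x^3 + x + 2 in F_5[x]/(f).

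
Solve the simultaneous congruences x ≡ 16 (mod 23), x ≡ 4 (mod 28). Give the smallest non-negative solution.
x ≡ 200 (mod 644); the representative in [0, 644) is 200

The moduli 23, 28 are pairwise coprime, so by the CRT there is a unique solution mod 23·28 = 644.
Solve by successive substitution. Start with x ≡ 16 (mod 23).
  Combine with x ≡ 4 (mod 28): write x = 16 + 23·t and require 16 + 23·t ≡ 4 (mod 28), i.e. 23·t ≡ 4 − 16 ≡ 16 (mod 28). Since 23^(−1) ≡ 11 (mod 28), t ≡ 11·16 ≡ 8 (mod 28). So x ≡ 16 + 23·8 = 200 (mod 644).
Unique solution in [0, 644): x = 200.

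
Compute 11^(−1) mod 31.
11^(−1) ≡ 17 (mod 31)

Apply the extended Euclidean algorithm to (31, 11), tracking rows (r, s, t) with s·31 + t·11 = r. Each division r_prev = q·r_cur + r_new produces the new row as (previous row) − q·(current row):
  row A: (31, 1, 0)   [1·31 + 0·11 = 31]
  row B: (11, 0, 1)   [0·31 + 1·11 = 11]
  31 = 2·11 + 9   → row C = row A − 2·row B = (9, 1, −2)   [check: 1·31 − 2·11 = 9]
  11 = 1·9 + 2   → row D = row B − 1·row C = (2, −1, 3)   [check: −1·31 + 3·11 = 2]
  9 = 4·2 + 1   → row E = row C − 4·row D = (1, 5, −14)   [check: 5·31 − 14·11 = 1]
  2 = 2·1 + 0   → remainder 0, stop. gcd = 1 (last nonzero row E).
The gcd is 1, so 11 is invertible mod 31. The last nonzero row gives 5·31 − 14·11 = 1, so t = −14. So 11^(−1) ≡ −14 ≡ 17 (mod 31). Verify: 11 · 17 = 187 ≡ 1 (mod 31). ✓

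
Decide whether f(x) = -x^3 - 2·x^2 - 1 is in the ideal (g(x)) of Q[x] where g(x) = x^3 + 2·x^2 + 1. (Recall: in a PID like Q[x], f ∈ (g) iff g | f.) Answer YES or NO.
YES

In Q[x] the ideal (g) consists of all multiples of g, so f ∈ (g) iff g | f, i.e. iff the remainder of f on division by g is 0. Divide f by g (g is monic, so eliminate the leading term of the running remainder at each step):
  leading term -x^3: subtract (-1)·g(x) = -x^3 - 2·x^2 - 1, leaving 0
The remainder is 0, so f(x) = g(x) · h(x) with h(x) = -1. Hence g | f, i.e. f ∈ (g).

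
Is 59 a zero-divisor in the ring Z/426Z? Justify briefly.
gcd(59, 426) = 1, so 59 is a unit in Z/426Z (it has a multiplicative inverse). A unit cannot be a zero-divisor: if 59·b ≡ 0 then multiplying both sides by 59^(−1) gives b ≡ 0. So 59 is not a zero-divisor.

Final answer: NO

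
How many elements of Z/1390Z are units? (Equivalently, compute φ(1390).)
Z/1390Z has φ(1390) = 552 units

An element a ∈ Z/1390Z is a unit iff gcd(a, 1390) = 1, so the number of units is φ(1390). φ is multiplicative, with φ(p^e) = p^e − p^(e−1). Factorise 1390 = 2 · 5 · 139. Then
  φ(1390) = (2 − 1) · (5 − 1) · (139 − 1) = 1 · 4 · 138 = 552.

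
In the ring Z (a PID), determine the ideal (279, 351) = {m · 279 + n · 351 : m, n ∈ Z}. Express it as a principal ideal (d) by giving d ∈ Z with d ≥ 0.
(279, 351) = (9); d = 9

In the PID Z, (a, b) is generated by gcd(a, b). Compute gcd(351, 279) with the extended Euclidean algorithm, tracking rows (r, s, t) with s·351 + t·279 = r:
  row A: (351, 1, 0)   [1·351 + 0·279 = 351]
  row B: (279, 0, 1)   [0·351 + 1·279 = 279]
  351 = 1·279 + 72   → row C = row A − 1·row B = (72, 1, −1)   [check: 1·351 − 1·279 = 72]
  279 = 3·72 + 63   → row D = row B − 3·row C = (63, −3, 4)   [check: −3·351 + 4·279 = 63]
  72 = 1·63 + 9   → row E = row C − 1·row D = (9, 4, −5)   [check: 4·351 − 5·279 = 9]
  63 = 7·9 + 0   → remainder 0, stop. gcd = 9 (last nonzero row E).
So gcd(279, 351) = 9, with Bézout identity 4·351 − 5·279 = 9. Containment (⊇): the Bézout identity exhibits 9 as an element of (279, 351), giving (9) ⊆ (279, 351). Containment (⊆): since 9 | 279 and 9 | 351 (279 = 9·31, 351 = 9·39), every Z-linear combination of 279 and 351 is divisible by 9, so (279, 351) ⊆ (9). Therefore (279, 351) = (9), d = 9.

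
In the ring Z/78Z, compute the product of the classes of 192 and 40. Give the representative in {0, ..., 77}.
Reduce the factors first: 192 ≡ 36 (mod 78), so 192 · 40 ≡ 36 · 40 (mod 78). 36 · 40 = 1440. Dividing by 78: 1440 = 18·78 + 36. So (192 · 40) mod 78 = 36.

Final answer: 36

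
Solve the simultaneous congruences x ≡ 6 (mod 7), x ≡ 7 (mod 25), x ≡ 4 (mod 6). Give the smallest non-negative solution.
The moduli 7, 25, 6 are pairwise coprime, so by the CRT there is a unique solution mod 7·25·6 = 1050.
Solve by successive substitution. Start with x ≡ 6 (mod 7).
  Combine with x ≡ 7 (mod 25): write x = 6 + 7·t and require 6 + 7·t ≡ 7 (mod 25), i.e. 7·t ≡ 7 − 6 ≡ 1 (mod 25). Since 7^(−1) ≡ 18 (mod 25), t ≡ 18·1 ≡ 18 (mod 25). So x ≡ 6 + 7·18 = 132 (mod 175).
  Combine with x ≡ 4 (mod 6): write x = 132 + 175·t and require 132 + 175·t ≡ 4 (mod 6), i.e. 175·t ≡ 4 − 132 ≡ 4 (mod 6). Since 175^(−1) ≡ 1 (mod 6) (175 ≡ 1 (mod 6)), t ≡ 1·4 ≡ 4 (mod 6). So x ≡ 132 + 175·4 = 832 (mod 1050).
Unique solution in [0, 1050): x = 832.

Final answer: x ≡ 832 (mod 1050); the representative in [0, 1050) is 832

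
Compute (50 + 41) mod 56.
Both summands are already reduced mod 56. 50 + 41 = 91; 91 = 1·56 + 35, so (50 + 41) mod 56 = 35.

Final answer: 35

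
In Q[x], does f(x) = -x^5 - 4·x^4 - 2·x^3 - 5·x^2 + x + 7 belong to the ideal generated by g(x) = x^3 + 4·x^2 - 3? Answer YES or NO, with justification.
NO

In Q[x] the ideal (g) consists of all multiples of g, so f ∈ (g) iff g | f, i.e. iff the remainder of f on division by g is 0. Divide f by g (g is monic, so eliminate the leading term of the running remainder at each step):
  leading term -x^5: subtract (-x^2)·g(x) = -x^5 - 4·x^4 + 3·x^2, leaving -2·x^3 - 8·x^2 + x + 7
  leading term -2·x^3: subtract (-2)·g(x) = -2·x^3 - 8·x^2 + 6, leaving x + 1
The remainder r(x) = x + 1 ≠ 0 (and deg r < deg g), so g ∤ f, i.e. f ∉ (g).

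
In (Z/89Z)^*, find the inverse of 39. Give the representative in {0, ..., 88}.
Apply the extended Euclidean algorithm to (89, 39), tracking rows (r, s, t) with s·89 + t·39 = r. Each division r_prev = q·r_cur + r_new produces the new row as (previous row) − q·(current row):
  row A: (89, 1, 0)   [1·89 + 0·39 = 89]
  row B: (39, 0, 1)   [0·89 + 1·39 = 39]
  89 = 2·39 + 11   → row C = row A − 2·row B = (11, 1, −2)   [check: 1·89 − 2·39 = 11]
  39 = 3·11 + 6   → row D = row B − 3·row C = (6, −3, 7)   [check: −3·89 + 7·39 = 6]
  11 = 1·6 + 5   → row E = row C − 1·row D = (5, 4, −9)   [check: 4·89 − 9·39 = 5]
  6 = 1·5 + 1   → row F = row D − 1·row E = (1, −7, 16)   [check: −7·89 + 16·39 = 1]
  5 = 5·1 + 0   → remainder 0, stop. gcd = 1 (last nonzero row F).
The gcd is 1, so 39 is invertible mod 89. The last nonzero row gives −7·89 + 16·39 = 1, so t = 16. So 39^(−1) ≡ 16 (mod 89). Verify: 39 · 16 = 624 ≡ 1 (mod 89). ✓

Final answer: 39^(−1) ≡ 16 (mod 89)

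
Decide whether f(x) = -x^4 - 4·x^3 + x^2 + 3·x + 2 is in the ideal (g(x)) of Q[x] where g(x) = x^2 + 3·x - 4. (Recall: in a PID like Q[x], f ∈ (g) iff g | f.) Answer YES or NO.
NO

In Q[x] the ideal (g) consists of all multiples of g, so f ∈ (g) iff g | f, i.e. iff the remainder of f on division by g is 0. Divide f by g (g is monic, so eliminate the leading term of the running remainder at each step):
  leading term -x^4: subtract (-x^2)·g(x) = -x^4 - 3·x^3 + 4·x^2, leaving -x^3 - 3·x^2 + 3·x + 2
  leading term -x^3: subtract (-x)·g(x) = -x^3 - 3·x^2 + 4·x, leaving 2 - x
The remainder r(x) = 2 - x ≠ 0 (and deg r < deg g), so g ∤ f, i.e. f ∉ (g).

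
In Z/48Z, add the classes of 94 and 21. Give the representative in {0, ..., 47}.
Reduce the summands first: 94 ≡ 46 (mod 48), so 94 + 21 ≡ 46 + 21 (mod 48). 46 + 21 = 67; 67 = 1·48 + 19, so (94 + 21) mod 48 = 19.

Final answer: 19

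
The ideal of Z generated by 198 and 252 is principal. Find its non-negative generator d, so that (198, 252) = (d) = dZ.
(198, 252) = (18); d = 18

In the PID Z, (a, b) is generated by gcd(a, b). Compute gcd(252, 198) with the extended Euclidean algorithm, tracking rows (r, s, t) with s·252 + t·198 = r:
  row A: (252, 1, 0)   [1·252 + 0·198 = 252]
  row B: (198, 0, 1)   [0·252 + 1·198 = 198]
  252 = 1·198 + 54   → row C = row A − 1·row B = (54, 1, −1)   [check: 1·252 − 1·198 = 54]
  198 = 3·54 + 36   → row D = row B − 3·row C = (36, −3, 4)   [check: −3·252 + 4·198 = 36]
  54 = 1·36 + 18   → row E = row C − 1·row D = (18, 4, −5)   [check: 4·252 − 5·198 = 18]
  36 = 2·18 + 0   → remainder 0, stop. gcd = 18 (last nonzero row E).
So gcd(198, 252) = 18, with Bézout identity 4·252 − 5·198 = 18. Containment (⊇): the Bézout identity exhibits 18 as an element of (198, 252), giving (18) ⊆ (198, 252). Containment (⊆): since 18 | 198 and 18 | 252 (198 = 18·11, 252 = 18·14), every Z-linear combination of 198 and 252 is divisible by 18, so (198, 252) ⊆ (18). Therefore (198, 252) = (18), d = 18.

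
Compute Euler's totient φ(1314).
φ(1314) = 432

φ is multiplicative, with φ(p^e) = p^e − p^(e−1). Factorise 1314 = 2 · 3^2 · 73. Then
  φ(1314) = (2 − 1) · (3^2 − 3^1) · (73 − 1) = 1 · 6 · 72 = 432.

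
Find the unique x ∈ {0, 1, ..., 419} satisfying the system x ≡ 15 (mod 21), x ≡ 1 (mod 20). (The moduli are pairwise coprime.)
x ≡ 141 (mod 420); the representative in [0, 420) is 141

The moduli 21, 20 are pairwise coprime, so by the CRT there is a unique solution mod 21·20 = 420.
Solve by successive substitution. Start with x ≡ 15 (mod 21).
  Combine with x ≡ 1 (mod 20): write x = 15 + 21·t and require 15 + 21·t ≡ 1 (mod 20), i.e. 21·t ≡ 1 − 15 ≡ 6 (mod 20). Since 21^(−1) ≡ 1 (mod 20) (21 ≡ 1 (mod 20)), t ≡ 1·6 ≡ 6 (mod 20). So x ≡ 15 + 21·6 = 141 (mod 420).
Unique solution in [0, 420): x = 141.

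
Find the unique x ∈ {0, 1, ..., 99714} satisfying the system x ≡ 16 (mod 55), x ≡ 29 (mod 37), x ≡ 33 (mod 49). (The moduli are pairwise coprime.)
x ≡ 621 (mod 99715); the representative in [0, 99715) is 621

The moduli 55, 37, 49 are pairwise coprime, so by the CRT there is a unique solution mod 55·37·49 = 99715.
Solve by successive substitution. Start with x ≡ 16 (mod 55).
  Combine with x ≡ 29 (mod 37): write x = 16 + 55·t and require 16 + 55·t ≡ 29 (mod 37), i.e. 55·t ≡ 29 − 16 ≡ 13 (mod 37). Since 55^(−1) ≡ 35 (mod 37) (55 ≡ 18 (mod 37)), t ≡ 35·13 ≡ 11 (mod 37). So x ≡ 16 + 55·11 = 621 (mod 2035).
  Combine with x ≡ 33 (mod 49): write x = 621 + 2035·t and require 621 + 2035·t ≡ 33 (mod 49), i.e. 2035·t ≡ 33 − 621 ≡ 0 (mod 49). Since 2035^(−1) ≡ 17 (mod 49) (2035 ≡ 26 (mod 49)), t ≡ 17·0 ≡ 0 (mod 49). So x ≡ 621 + 2035·0 = 621 (mod 99715).
Unique solution in [0, 99715): x = 621.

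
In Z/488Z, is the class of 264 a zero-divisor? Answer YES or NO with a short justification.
gcd(264, 488) = 8 > 1, so 264 is not a unit in Z/488Z. In Z/nZ every nonzero non-unit is a zero-divisor: explicitly, take b = 488/gcd = 61 ≠ 0 (mod 488); then 264·61 = 16104 = 33·488, i.e. 264·61 ≡ 0 (mod 488). So 264 is a zero-divisor.

Final answer: YES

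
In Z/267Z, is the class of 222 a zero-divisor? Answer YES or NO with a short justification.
YES

gcd(222, 267) = 3 > 1, so 222 is not a unit in Z/267Z. In Z/nZ every nonzero non-unit is a zero-divisor: explicitly, take b = 267/gcd = 89 ≠ 0 (mod 267); then 222·89 = 19758 = 74·267, i.e. 222·89 ≡ 0 (mod 267). So 222 is a zero-divisor.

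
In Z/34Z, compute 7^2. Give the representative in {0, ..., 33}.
Use repeated squaring. Binary(2) = 10. Walk through the bits of the exponent 2 left-to-right: at each bit after the leading one, square the running value, then multiply by 7 if the bit is 1 (always reducing mod 34):
  bit 1 = 1 (leading): start with 7.
  bit 2 = 0: square 7^2 = 49 ≡ 15 (mod 34).
Final value: 7^2 ≡ 15 (mod 34).

Final answer: 15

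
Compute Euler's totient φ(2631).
φ(2631) = 1752

φ is multiplicative, with φ(p^e) = p^e − p^(e−1). Factorise 2631 = 3 · 877. Then
  φ(2631) = (3 − 1) · (877 − 1) = 2 · 876 = 1752.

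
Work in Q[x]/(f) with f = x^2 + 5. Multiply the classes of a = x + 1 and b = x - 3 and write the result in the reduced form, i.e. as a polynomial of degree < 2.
a · b ≡ -2·x - 8 (mod f(x))

First multiply in Q[x] without reducing: a · b = x^2 - 2·x - 3. Now divide by f(x) = x^2 + 5, eliminating the leading term at each step:
  leading term x^2: subtract (1)·f(x) = x^2 + 5, leaving -2·x - 8
The degree is now < 2, so this is the remainder. Hence a · b ≡ -2·x - 8 in Q[x]/(f).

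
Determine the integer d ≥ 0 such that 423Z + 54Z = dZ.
In the PID Z, (a, b) is generated by gcd(a, b). Compute gcd(423, 54) with the extended Euclidean algorithm, tracking rows (r, s, t) with s·423 + t·54 = r:
  row A: (423, 1, 0)   [1·423 + 0·54 = 423]
  row B: (54, 0, 1)   [0·423 + 1·54 = 54]
  423 = 7·54 + 45   → row C = row A − 7·row B = (45, 1, −7)   [check: 1·423 − 7·54 = 45]
  54 = 1·45 + 9   → row D = row B − 1·row C = (9, −1, 8)   [check: −1·423 + 8·54 = 9]
  45 = 5·9 + 0   → remainder 0, stop. gcd = 9 (last nonzero row D).
So gcd(423, 54) = 9, with Bézout identity −1·423 + 8·54 = 9. Containment (⊇): the Bézout identity exhibits 9 as an element of (423, 54), giving (9) ⊆ (423, 54). Containment (⊆): since 9 | 423 and 9 | 54 (423 = 9·47, 54 = 9·6), every Z-linear combination of 423 and 54 is divisible by 9, so (423, 54) ⊆ (9). Therefore (423, 54) = (9), d = 9.

Final answer: (423, 54) = (9); d = 9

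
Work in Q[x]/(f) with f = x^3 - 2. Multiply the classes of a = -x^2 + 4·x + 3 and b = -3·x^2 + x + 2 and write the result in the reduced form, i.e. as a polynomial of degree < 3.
First multiply in Q[x] without reducing: a · b = 3·x^4 - 13·x^3 - 7·x^2 + 11·x + 6. Now divide by f(x) = x^3 - 2, eliminating the leading term at each step:
  leading term 3·x^4: subtract (3·x)·f(x) = 3·x^4 - 6·x, leaving -13·x^3 - 7·x^2 + 17·x + 6
  leading term -13·x^3: subtract (-13)·f(x) = 26 - 13·x^3, leaving -7·x^2 + 17·x - 20
The degree is now < 3, so this is the remainder. Hence a · b ≡ -7·x^2 + 17·x - 20 in Q[x]/(f).

Final answer: a · b ≡ -7·x^2 + 17·x - 20 (mod f(x))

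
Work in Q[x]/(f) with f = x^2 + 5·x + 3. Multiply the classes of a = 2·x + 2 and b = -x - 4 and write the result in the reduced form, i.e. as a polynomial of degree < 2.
a · b ≡ -2 (mod f(x))

First multiply in Q[x] without reducing: a · b = -2·x^2 - 10·x - 8. Now divide by f(x) = x^2 + 5·x + 3, eliminating the leading term at each step:
  leading term -2·x^2: subtract (-2)·f(x) = -2·x^2 - 10·x - 6, leaving -2
The degree is now < 2, so this is the remainder. Hence a · b ≡ -2 in Q[x]/(f).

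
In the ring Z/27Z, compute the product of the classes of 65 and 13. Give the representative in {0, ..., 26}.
Reduce the factors first: 65 ≡ 11 (mod 27), so 65 · 13 ≡ 11 · 13 (mod 27). 11 · 13 = 143. Dividing by 27: 143 = 5·27 + 8. So (65 · 13) mod 27 = 8.

Final answer: 8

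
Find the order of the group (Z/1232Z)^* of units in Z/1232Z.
(Z/1232Z)^* consists of the classes a with gcd(a, 1232) = 1, so its order is φ(1232). φ is multiplicative, with φ(p^e) = p^e − p^(e−1). Factorise 1232 = 2^4 · 7 · 11. Then
  φ(1232) = (2^4 − 2^3) · (7 − 1) · (11 − 1) = 8 · 6 · 10 = 480.
Thus |(Z/1232Z)^*| = 480.

Final answer: |(Z/1232Z)^*| = 480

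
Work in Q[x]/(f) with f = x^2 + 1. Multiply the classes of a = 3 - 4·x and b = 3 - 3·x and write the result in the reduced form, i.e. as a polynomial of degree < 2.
First multiply in Q[x] without reducing: a · b = 12·x^2 - 21·x + 9. Now divide by f(x) = x^2 + 1, eliminating the leading term at each step:
  leading term 12·x^2: subtract (12)·f(x) = 12·x^2 + 12, leaving -21·x - 3
The degree is now < 2, so this is the remainder. Hence a · b ≡ -21·x - 3 in Q[x]/(f).

Final answer: a · b ≡ -21·x - 3 (mod f(x))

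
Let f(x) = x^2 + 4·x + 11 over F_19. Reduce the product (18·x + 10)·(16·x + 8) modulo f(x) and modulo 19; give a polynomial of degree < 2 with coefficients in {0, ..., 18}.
Multiply as integer polynomials: a · b = 288·x^2 + 304·x + 80. Reducing coefficients mod 19: a · b ≡ 3·x^2 + 4. Now divide by f(x) = x^2 + 4·x + 11 in F_19[x], eliminating the leading term at each step:
  leading term 3·x^2: subtract (3)·f(x) = 3·x^2 + 12·x + 14, leaving 7·x + 9 (coefficients mod 19)
The degree is now < 2, so this is the remainder. Hence a · b ≡ 7·x + 9 in F_19[x]/(f).

Final answer: a · b ≡ 7·x + 9 (mod f(x))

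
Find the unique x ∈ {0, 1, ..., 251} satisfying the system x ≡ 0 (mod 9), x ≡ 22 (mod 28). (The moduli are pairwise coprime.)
x ≡ 162 (mod 252); the representative in [0, 252) is 162

The moduli 9, 28 are pairwise coprime, so by the CRT there is a unique solution mod 9·28 = 252.
Solve by successive substitution. Start with x ≡ 0 (mod 9).
  Combine with x ≡ 22 (mod 28): write x = 9·t and require 9·t ≡ 22 (mod 28). Since 9^(−1) ≡ 25 (mod 28), t ≡ 25·22 ≡ 18 (mod 28). So x ≡ 9·18 = 162 (mod 252).
Unique solution in [0, 252): x = 162.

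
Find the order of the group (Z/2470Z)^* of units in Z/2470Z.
(Z/2470Z)^* consists of the classes a with gcd(a, 2470) = 1, so its order is φ(2470). φ is multiplicative, with φ(p^e) = p^e − p^(e−1). Factorise 2470 = 2 · 5 · 13 · 19. Then
  φ(2470) = (2 − 1) · (5 − 1) · (13 − 1) · (19 − 1) = 1 · 4 · 12 · 18 = 864.
Thus |(Z/2470Z)^*| = 864.

Final answer: |(Z/2470Z)^*| = 864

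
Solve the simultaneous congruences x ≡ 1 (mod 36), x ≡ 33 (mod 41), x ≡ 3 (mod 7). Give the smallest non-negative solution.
x ≡ 1837 (mod 10332); the representative in [0, 10332) is 1837

The moduli 36, 41, 7 are pairwise coprime, so by the CRT there is a unique solution mod 36·41·7 = 10332.
Solve by successive substitution. Start with x ≡ 1 (mod 36).
  Combine with x ≡ 33 (mod 41): write x = 1 + 36·t and require 1 + 36·t ≡ 33 (mod 41), i.e. 36·t ≡ 33 − 1 ≡ 32 (mod 41). Since 36^(−1) ≡ 8 (mod 41), t ≡ 8·32 ≡ 10 (mod 41). So x ≡ 1 + 36·10 = 361 (mod 1476).
  Combine with x ≡ 3 (mod 7): write x = 361 + 1476·t and require 361 + 1476·t ≡ 3 (mod 7), i.e. 1476·t ≡ 3 − 361 ≡ 6 (mod 7). Since 1476^(−1) ≡ 6 (mod 7) (1476 ≡ 6 (mod 7)), t ≡ 6·6 ≡ 1 (mod 7). So x ≡ 361 + 1476·1 = 1837 (mod 10332).
Unique solution in [0, 10332): x = 1837.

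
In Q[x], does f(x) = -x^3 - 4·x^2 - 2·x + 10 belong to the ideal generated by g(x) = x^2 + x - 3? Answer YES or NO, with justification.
NO

In Q[x] the ideal (g) consists of all multiples of g, so f ∈ (g) iff g | f, i.e. iff the remainder of f on division by g is 0. Divide f by g (g is monic, so eliminate the leading term of the running remainder at each step):
  leading term -x^3: subtract (-x)·g(x) = -x^3 - x^2 + 3·x, leaving -3·x^2 - 5·x + 10
  leading term -3·x^2: subtract (-3)·g(x) = -3·x^2 - 3·x + 9, leaving 1 - 2·x
The remainder r(x) = 1 - 2·x ≠ 0 (and deg r < deg g), so g ∤ f, i.e. f ∉ (g).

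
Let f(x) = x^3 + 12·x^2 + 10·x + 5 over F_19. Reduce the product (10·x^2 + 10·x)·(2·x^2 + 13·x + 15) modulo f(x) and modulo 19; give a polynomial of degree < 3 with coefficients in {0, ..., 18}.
a · b ≡ x^2 + 13 (mod f(x))

Multiply as integer polynomials: a · b = 20·x^4 + 150·x^3 + 280·x^2 + 150·x. Reducing coefficients mod 19: a · b ≡ x^4 + 17·x^3 + 14·x^2 + 17·x. Now divide by f(x) = x^3 + 12·x^2 + 10·x + 5 in F_19[x], eliminating the leading term at each step:
  leading term x^4: subtract (x)·f(x) = x^4 + 12·x^3 + 10·x^2 + 5·x, leaving 5·x^3 + 4·x^2 + 12·x (coefficients mod 19)
  leading term 5·x^3: subtract (5)·f(x) = 5·x^3 + 3·x^2 + 12·x + 6, leaving x^2 + 13 (coefficients mod 19)
The degree is now < 3, so this is the remainder. Hence a · b ≡ x^2 + 13 in F_19[x]/(f).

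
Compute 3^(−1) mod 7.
Apply the extended Euclidean algorithm to (7, 3), tracking rows (r, s, t) with s·7 + t·3 = r. Each division r_prev = q·r_cur + r_new produces the new row as (previous row) − q·(current row):
  row A: (7, 1, 0)   [1·7 + 0·3 = 7]
  row B: (3, 0, 1)   [0·7 + 1·3 = 3]
  7 = 2·3 + 1   → row C = row A − 2·row B = (1, 1, −2)   [check: 1·7 − 2·3 = 1]
  3 = 3·1 + 0   → remainder 0, stop. gcd = 1 (last nonzero row C).
The gcd is 1, so 3 is invertible mod 7. The last nonzero row gives 1·7 − 2·3 = 1, so t = −2. So 3^(−1) ≡ −2 ≡ 5 (mod 7). Verify: 3 · 5 = 15 ≡ 1 (mod 7). ✓

Final answer: 3^(−1) ≡ 5 (mod 7)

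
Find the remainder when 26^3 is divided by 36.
Use repeated squaring. Binary(3) = 11. Walk through the bits of the exponent 3 left-to-right: at each bit after the leading one, square the running value, then multiply by 26 if the bit is 1 (always reducing mod 36):
  bit 1 = 1 (leading): start with 26.
  bit 2 = 1: square 26^2 = 676 ≡ 28; bit is 1, so multiply 28·26 = 728 ≡ 8 (mod 36).
Final value: 26^3 ≡ 8 (mod 36).

Final answer: 8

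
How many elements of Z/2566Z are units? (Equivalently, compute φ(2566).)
Z/2566Z has φ(2566) = 1282 units

An element a ∈ Z/2566Z is a unit iff gcd(a, 2566) = 1, so the number of units is φ(2566). φ is multiplicative, with φ(p^e) = p^e − p^(e−1). Factorise 2566 = 2 · 1283. Then
  φ(2566) = (2 − 1) · (1283 − 1) = 1 · 1282 = 1282.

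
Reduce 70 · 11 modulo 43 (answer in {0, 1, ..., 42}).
39

Reduce the factors first: 70 ≡ 27 (mod 43), so 70 · 11 ≡ 27 · 11 (mod 43). 27 · 11 = 297. Dividing by 43: 297 = 6·43 + 39. So (70 · 11) mod 43 = 39.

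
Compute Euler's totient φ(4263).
φ is multiplicative, with φ(p^e) = p^e − p^(e−1). Factorise 4263 = 3 · 7^2 · 29. Then
  φ(4263) = (3 − 1) · (7^2 − 7^1) · (29 − 1) = 2 · 42 · 28 = 2352.

Final answer: φ(4263) = 2352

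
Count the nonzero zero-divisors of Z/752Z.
Z/752Z has 383 nonzero zero-divisors

In Z/752Z each nonzero element is either a unit (gcd with 752 is 1) or a zero-divisor (gcd > 1). The number of units is φ(752): factorise 752 = 2^4 · 47, so φ(752) = (2^4 − 2^3) · (47 − 1) = 8 · 46 = 368. The nonzero elements number 752 − 1 = 751. Hence the nonzero zero-divisors number 751 − 368 = 383.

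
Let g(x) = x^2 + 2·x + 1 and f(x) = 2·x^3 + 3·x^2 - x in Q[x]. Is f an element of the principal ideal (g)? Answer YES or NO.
NO

In Q[x] the ideal (g) consists of all multiples of g, so f ∈ (g) iff g | f, i.e. iff the remainder of f on division by g is 0. Divide f by g (g is monic, so eliminate the leading term of the running remainder at each step):
  leading term 2·x^3: subtract (2·x)·g(x) = 2·x^3 + 4·x^2 + 2·x, leaving -x^2 - 3·x
  leading term -x^2: subtract (-1)·g(x) = -x^2 - 2·x - 1, leaving 1 - x
The remainder r(x) = 1 - x ≠ 0 (and deg r < deg g), so g ∤ f, i.e. f ∉ (g).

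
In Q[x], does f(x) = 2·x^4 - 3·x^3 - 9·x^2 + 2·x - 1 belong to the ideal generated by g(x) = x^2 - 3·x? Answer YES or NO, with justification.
NO

In Q[x] the ideal (g) consists of all multiples of g, so f ∈ (g) iff g | f, i.e. iff the remainder of f on division by g is 0. Divide f by g (g is monic, so eliminate the leading term of the running remainder at each step):
  leading term 2·x^4: subtract (2·x^2)·g(x) = 2·x^4 - 6·x^3, leaving 3·x^3 - 9·x^2 + 2·x - 1
  leading term 3·x^3: subtract (3·x)·g(x) = 3·x^3 - 9·x^2, leaving 2·x - 1
The remainder r(x) = 2·x - 1 ≠ 0 (and deg r < deg g), so g ∤ f, i.e. f ∉ (g).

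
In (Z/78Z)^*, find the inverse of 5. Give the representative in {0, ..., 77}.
5^(−1) ≡ 47 (mod 78)

Apply the extended Euclidean algorithm to (78, 5), tracking rows (r, s, t) with s·78 + t·5 = r. Each division r_prev = q·r_cur + r_new produces the new row as (previous row) − q·(current row):
  row A: (78, 1, 0)   [1·78 + 0·5 = 78]
  row B: (5, 0, 1)   [0·78 + 1·5 = 5]
  78 = 15·5 + 3   → row C = row A − 15·row B = (3, 1, −15)   [check: 1·78 − 15·5 = 3]
  5 = 1·3 + 2   → row D = row B − 1·row C = (2, −1, 16)   [check: −1·78 + 16·5 = 2]
  3 = 1·2 + 1   → row E = row C − 1·row D = (1, 2, −31)   [check: 2·78 − 31·5 = 1]
  2 = 2·1 + 0   → remainder 0, stop. gcd = 1 (last nonzero row E).
The gcd is 1, so 5 is invertible mod 78. The last nonzero row gives 2·78 − 31·5 = 1, so t = −31. So 5^(−1) ≡ −31 ≡ 47 (mod 78). Verify: 5 · 47 = 235 ≡ 1 (mod 78). ✓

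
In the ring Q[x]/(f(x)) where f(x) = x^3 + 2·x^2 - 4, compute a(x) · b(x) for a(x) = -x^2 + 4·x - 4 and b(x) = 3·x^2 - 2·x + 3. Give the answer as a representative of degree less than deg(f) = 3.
First multiply in Q[x] without reducing: a · b = -3·x^4 + 14·x^3 - 23·x^2 + 20·x - 12. Now divide by f(x) = x^3 + 2·x^2 - 4, eliminating the leading term at each step:
  leading term -3·x^4: subtract (-3·x)·f(x) = -3·x^4 - 6·x^3 + 12·x, leaving 20·x^3 - 23·x^2 + 8·x - 12
  leading term 20·x^3: subtract (20)·f(x) = 20·x^3 + 40·x^2 - 80, leaving -63·x^2 + 8·x + 68
The degree is now < 3, so this is the remainder. Hence a · b ≡ -63·x^2 + 8·x + 68 in Q[x]/(f).

Final answer: a · b ≡ -63·x^2 + 8·x + 68 (mod f(x))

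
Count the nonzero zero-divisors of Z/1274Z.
Z/1274Z has 769 nonzero zero-divisors

In Z/1274Z each nonzero element is either a unit (gcd with 1274 is 1) or a zero-divisor (gcd > 1). The number of units is φ(1274): factorise 1274 = 2 · 7^2 · 13, so φ(1274) = (2 − 1) · (7^2 − 7^1) · (13 − 1) = 1 · 42 · 12 = 504. The nonzero elements number 1274 − 1 = 1273. Hence the nonzero zero-divisors number 1273 − 504 = 769.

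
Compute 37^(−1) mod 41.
37^(−1) ≡ 10 (mod 41)

Apply the extended Euclidean algorithm to (41, 37), tracking rows (r, s, t) with s·41 + t·37 = r. Each division r_prev = q·r_cur + r_new produces the new row as (previous row) − q·(current row):
  row A: (41, 1, 0)   [1·41 + 0·37 = 41]
  row B: (37, 0, 1)   [0·41 + 1·37 = 37]
  41 = 1·37 + 4   → row C = row A − 1·row B = (4, 1, −1)   [check: 1·41 − 1·37 = 4]
  37 = 9·4 + 1   → row D = row B − 9·row C = (1, −9, 10)   [check: −9·41 + 10·37 = 1]
  4 = 4·1 + 0   → remainder 0, stop. gcd = 1 (last nonzero row D).
The gcd is 1, so 37 is invertible mod 41. The last nonzero row gives −9·41 + 10·37 = 1, so t = 10. So 37^(−1) ≡ 10 (mod 41). Verify: 37 · 10 = 370 ≡ 1 (mod 41). ✓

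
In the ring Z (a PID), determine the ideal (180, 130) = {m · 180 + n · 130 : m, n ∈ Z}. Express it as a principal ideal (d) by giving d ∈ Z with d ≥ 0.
In the PID Z, (a, b) is generated by gcd(a, b). Compute gcd(180, 130) with the extended Euclidean algorithm, tracking rows (r, s, t) with s·180 + t·130 = r:
  row A: (180, 1, 0)   [1·180 + 0·130 = 180]
  row B: (130, 0, 1)   [0·180 + 1·130 = 130]
  180 = 1·130 + 50   → row C = row A − 1·row B = (50, 1, −1)   [check: 1·180 − 1·130 = 50]
  130 = 2·50 + 30   → row D = row B − 2·row C = (30, −2, 3)   [check: −2·180 + 3·130 = 30]
  50 = 1·30 + 20   → row E = row C − 1·row D = (20, 3, −4)   [check: 3·180 − 4·130 = 20]
  30 = 1·20 + 10   → row F = row D − 1·row E = (10, −5, 7)   [check: −5·180 + 7·130 = 10]
  20 = 2·10 + 0   → remainder 0, stop. gcd = 10 (last nonzero row F).
So gcd(180, 130) = 10, with Bézout identity −5·180 + 7·130 = 10. Containment (⊇): the Bézout identity exhibits 10 as an element of (180, 130), giving (10) ⊆ (180, 130). Containment (⊆): since 10 | 180 and 10 | 130 (180 = 10·18, 130 = 10·13), every Z-linear combination of 180 and 130 is divisible by 10, so (180, 130) ⊆ (10). Therefore (180, 130) = (10), d = 10.

Final answer: (180, 130) = (10); d = 10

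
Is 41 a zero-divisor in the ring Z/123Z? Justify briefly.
gcd(41, 123) = 41 > 1, so 41 is not a unit in Z/123Z. In Z/nZ every nonzero non-unit is a zero-divisor: explicitly, take b = 123/gcd = 3 ≠ 0 (mod 123); then 41·3 = 123 = 1·123, i.e. 41·3 ≡ 0 (mod 123). So 41 is a zero-divisor.

Final answer: YES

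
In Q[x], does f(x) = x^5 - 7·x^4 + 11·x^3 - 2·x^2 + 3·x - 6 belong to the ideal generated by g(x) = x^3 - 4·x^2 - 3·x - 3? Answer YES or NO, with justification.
In Q[x] the ideal (g) consists of all multiples of g, so f ∈ (g) iff g | f, i.e. iff the remainder of f on division by g is 0. Divide f by g (g is monic, so eliminate the leading term of the running remainder at each step):
  leading term x^5: subtract (x^2)·g(x) = x^5 - 4·x^4 - 3·x^3 - 3·x^2, leaving -3·x^4 + 14·x^3 + x^2 + 3·x - 6
  leading term -3·x^4: subtract (-3·x)·g(x) = -3·x^4 + 12·x^3 + 9·x^2 + 9·x, leaving 2·x^3 - 8·x^2 - 6·x - 6
  leading term 2·x^3: subtract (2)·g(x) = 2·x^3 - 8·x^2 - 6·x - 6, leaving 0
The remainder is 0, so f(x) = g(x) · h(x) with h(x) = x^2 - 3·x + 2. Hence g | f, i.e. f ∈ (g).

Final answer: YES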